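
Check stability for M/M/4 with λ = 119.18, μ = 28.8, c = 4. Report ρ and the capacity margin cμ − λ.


Total capacity cμ = 4·28.8 = 115.20/hr
ρ = λ/(cμ) = 119.18/115.20 = 1.0345
Stable ⇔ ρ < 1: NO
Spare capacity = cμ − λ = 115.20 − 119.18 = -3.98/hr

Final: ρ = 1.0345; unstable; margin = -3.98/hr


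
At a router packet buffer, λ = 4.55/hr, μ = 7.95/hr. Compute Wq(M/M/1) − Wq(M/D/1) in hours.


ρ = 4.55/7.95 = 0.5723
Wq(M/M/1) = ρ/(μ−λ) = 0.5723/3.40 = 0.16833 hr
Wq(M/D/1) = ρ/(2(μ−λ)) = 0.08417 hr
Savings = 0.16833 − 0.08417 = 0.08417 hr

Final: 0.08417 hr


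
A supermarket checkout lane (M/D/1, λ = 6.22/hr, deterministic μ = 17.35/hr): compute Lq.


ρ = 6.22/17.35 = 0.3585
M/D/1: Lq = ρ²/(2(1−ρ)) = 0.1285/(2·0.6415) = 0.10017

Final: 0.10017


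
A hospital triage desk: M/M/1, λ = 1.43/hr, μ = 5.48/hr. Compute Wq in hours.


ρ = 1.43/5.48 = 0.2609
Wq = ρ/(μ−λ) = 0.2609/(5.48 − 1.43) = 0.2609/4.05 = 0.06443 hr

Final: 0.06443 hr


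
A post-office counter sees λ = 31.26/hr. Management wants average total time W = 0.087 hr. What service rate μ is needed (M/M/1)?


W = 1/(μ−λ) ⇒ μ − λ = 1/W = 1/0.087 = 11.4943
μ = λ + 1/W = 31.26 + 11.4943 = 42.7543 per hr

Final: 42.7543 /hr


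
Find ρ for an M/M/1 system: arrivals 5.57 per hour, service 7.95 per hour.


ρ = λ/μ = 5.57/7.95 = 0.7006

Final: 0.7006


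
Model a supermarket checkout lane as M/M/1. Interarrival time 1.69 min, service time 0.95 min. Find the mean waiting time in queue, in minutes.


λ = 60/1.69 = 35.5030 /hr
μ = 60/0.95 = 63.1579 /hr
ρ = λ/μ = 35.5030/63.1579 = 0.5621
Wq = ρ/(μ−λ) = 0.5621/(63.1579−35.5030) = 0.02033 hr
In minutes: 0.02033·60 = 1.220 min

Final: 1.220 min


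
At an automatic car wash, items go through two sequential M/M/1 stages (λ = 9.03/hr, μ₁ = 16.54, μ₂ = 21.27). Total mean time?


Each node sees arrival rate λ = 9.03/hr (tandem ⇒ throughput preserved).
W₁ = 1/(μ₁−λ) = 1/(16.54−9.03) = 0.13316 hr
W₂ = 1/(μ₂−λ) = 1/(21.27−9.03) = 0.08170 hr
W_total = W₁ + W₂ = 0.13316 + 0.08170 = 0.21486 hr

Final: 0.21486 hr


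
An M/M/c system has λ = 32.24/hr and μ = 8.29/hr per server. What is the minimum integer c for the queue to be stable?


Stability requires cμ > λ ⇔ c > λ/μ.
λ/μ = 32.24/8.29 = 3.8890
Minimum integer c = ⌊3.8890⌋ + 1 = 4
Check: 4·8.29 = 33.16 > 32.24, while 3·8.29 = 24.87 ≤ 32.24

Final: 4 servers


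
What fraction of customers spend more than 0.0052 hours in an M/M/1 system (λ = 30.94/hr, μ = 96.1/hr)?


W ~ Exponential(μ−λ) for M/M/1.
μ − λ = 96.1 − 30.94 = 65.1600
P(W > t) = e^{−(μ−λ)t} = e^{−0.3388} = 0.712602

Final: 0.712602


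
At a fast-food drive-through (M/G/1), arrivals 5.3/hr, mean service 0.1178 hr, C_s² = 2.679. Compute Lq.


ρ = λ·E[S] = 5.3·0.1178 = 0.6243
Lq = ρ²(1+C_s²)/(2(1−ρ)) = 0.3898·(1+2.679)/(2·0.3757)
= 0.3898·3.6790/0.7513 = 1.90874

Final: 1.90874


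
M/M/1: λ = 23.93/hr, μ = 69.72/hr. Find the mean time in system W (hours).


W = 1/(μ−λ) = 1/(69.72 − 23.93) = 1/45.79 = 0.02184 hr

Final: 0.02184 hr


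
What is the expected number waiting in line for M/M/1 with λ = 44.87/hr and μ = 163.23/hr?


ρ = 44.87/163.23 = 0.2749
Lq = ρ²/(1−ρ) = 0.07556/0.7251 = 0.1042

Final: 0.1042


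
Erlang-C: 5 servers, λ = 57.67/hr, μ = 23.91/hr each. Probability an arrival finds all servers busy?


a = λ/μ = 2.4120; ρ = a/5 = 0.4824
P₀ = 0.087844 (from M/M/c formula)
C(c,a) = [a^c/(c!(1−ρ))]·P₀ = [81.63039/(120·0.5176)]·0.087844
= 1.31423·0.087844 = 0.115447

Final: 0.115447


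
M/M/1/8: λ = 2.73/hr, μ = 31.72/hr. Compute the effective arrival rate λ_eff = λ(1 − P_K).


ρ = 0.08607; P_K = (1−ρ)ρ^8/(1−ρ^9) = 0.000000002751
λ_eff = λ(1 − P_K) = 2.73·(1 − 0.000000002751) = 2.73·1.000000 = 2.7300 /hr

Final: 2.7300 /hr


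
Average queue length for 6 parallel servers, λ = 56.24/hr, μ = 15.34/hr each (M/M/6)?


a = λ/μ = 3.6662; ρ = a/6 = 0.6110
P₀ = 0.024202
Lq = P₀·a^c·ρ / (c!·(1−ρ)²) = 0.024202·2428.39715·0.6110/(720·0.15129)
= 0.32968

Final: 0.32968


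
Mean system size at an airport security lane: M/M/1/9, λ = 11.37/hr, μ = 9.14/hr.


ρ = 11.37/9.14 = 1.2440
L = ρ[1 − (K+1)ρ^K + Kρ^(K+1)] / [(1−ρ)(1−ρ^(K+1))]
Numerator: 1.2440·(1 − 10·7.133923 + 9·8.874475) = 11.856457
Denominator: (-0.2440)·(-7.874475) = 1.921234
L = 11.856457/1.921234 = 6.1713

Final: 6.1713


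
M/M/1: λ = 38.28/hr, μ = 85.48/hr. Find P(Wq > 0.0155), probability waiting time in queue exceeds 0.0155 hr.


ρ = 38.28/85.48 = 0.4478
P(Wq > t) = ρ·e^{−(μ−λ)t} = 0.4478·e^{−0.7316}
= 0.4478·0.481139 = 0.215465

Final: 0.215465


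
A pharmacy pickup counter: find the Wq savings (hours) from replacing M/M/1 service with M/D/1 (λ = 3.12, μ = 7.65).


ρ = 3.12/7.65 = 0.4078
Wq(M/M/1) = ρ/(μ−λ) = 0.4078/4.53 = 0.09003 hr
Wq(M/D/1) = ρ/(2(μ−λ)) = 0.04502 hr
Savings = 0.09003 − 0.04502 = 0.04502 hr

Final: 0.04502 hr


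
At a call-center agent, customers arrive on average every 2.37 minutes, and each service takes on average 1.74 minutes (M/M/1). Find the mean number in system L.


λ = 60/2.37 = 25.3165 /hr
μ = 60/1.74 = 34.4828 /hr
ρ = λ/μ = 25.3165/34.4828 = 0.7342
L = ρ/(1−ρ) = 0.7342/0.2658 = 2.7619

Final: 2.7619


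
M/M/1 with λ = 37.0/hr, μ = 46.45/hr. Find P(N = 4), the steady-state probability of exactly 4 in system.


ρ = 37.0/46.45 = 0.7966
P_n = (1−ρ)·ρ^n = (1 − 0.7966)·0.7966^4 = 0.2034·0.402591 = 0.081905

Final: 0.081905


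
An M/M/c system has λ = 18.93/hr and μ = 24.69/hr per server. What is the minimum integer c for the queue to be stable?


Stability requires cμ > λ ⇔ c > λ/μ.
λ/μ = 18.93/24.69 = 0.7667
Minimum integer c = ⌊0.7667⌋ + 1 = 1
Check: 1·24.69 = 24.69 > 18.93, while 0·24.69 = 0.00 ≤ 18.93

Final: 1 servers


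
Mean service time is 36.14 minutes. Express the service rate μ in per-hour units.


μ = 1/(service time) in consistent units.
1 hour = 60 min, so μ = 60/36.14 = 1.6602 per hour

Final: 1.6602 /hr


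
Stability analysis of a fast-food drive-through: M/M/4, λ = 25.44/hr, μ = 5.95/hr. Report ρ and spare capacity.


Total capacity cμ = 4·5.95 = 23.80/hr
ρ = λ/(cμ) = 25.44/23.80 = 1.0689
Stable ⇔ ρ < 1: NO
Spare capacity = cμ − λ = 23.80 − 25.44 = -1.64/hr

Final: ρ = 1.0689; unstable; margin = -1.64/hr


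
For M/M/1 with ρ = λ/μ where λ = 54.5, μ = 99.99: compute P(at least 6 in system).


ρ = 54.5/99.99 = 0.5451
P(N ≥ n) = ρ^n = 0.5451^6 = 0.026220

Final: 0.026220


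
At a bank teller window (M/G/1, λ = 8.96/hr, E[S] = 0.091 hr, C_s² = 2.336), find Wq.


ρ = λ·E[S] = 8.96·0.091 = 0.8154
E[S²] = E[S]²(1+C_s²) = 0.091²·(1+2.336) = 0.027625
Wq = λ·E[S²]/(2(1−ρ)) = 8.96·0.027625/(2·0.1846) = 0.67029 hr

Final: 0.67029 hr


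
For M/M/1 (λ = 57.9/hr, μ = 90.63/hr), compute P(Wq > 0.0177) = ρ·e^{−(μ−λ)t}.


ρ = 57.9/90.63 = 0.6389
P(Wq > t) = ρ·e^{−(μ−λ)t} = 0.6389·e^{−0.5793}
= 0.6389·0.560279 = 0.357940

Final: 0.357940


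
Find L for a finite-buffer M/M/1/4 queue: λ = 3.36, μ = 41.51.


ρ = 3.36/41.51 = 0.08094
L = ρ[1 − (K+1)ρ^K + Kρ^(K+1)] / [(1−ρ)(1−ρ^(K+1))]
Numerator: 0.08094·(1 − 5·0.00004293 + 4·0.000003475) = 0.080928
Denominator: (0.9191)·(0.999997) = 0.919052
L = 0.080928/0.919052 = 0.08806

Final: 0.08806


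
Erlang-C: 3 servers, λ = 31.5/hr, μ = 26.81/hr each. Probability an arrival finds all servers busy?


a = λ/μ = 1.1749; ρ = a/3 = 0.3916
P₀ = 0.302158 (from M/M/c formula)
C(c,a) = [a^c/(c!(1−ρ))]·P₀ = [1.62196/(6·0.6084)]·0.302158
= 0.44436·0.302158 = 0.134266

Final: 0.134266


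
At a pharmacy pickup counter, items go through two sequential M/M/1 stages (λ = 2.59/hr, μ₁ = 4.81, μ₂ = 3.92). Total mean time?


Each node sees arrival rate λ = 2.59/hr (tandem ⇒ throughput preserved).
W₁ = 1/(μ₁−λ) = 1/(4.81−2.59) = 0.45045 hr
W₂ = 1/(μ₂−λ) = 1/(3.92−2.59) = 0.75188 hr
W_total = W₁ + W₂ = 0.45045 + 0.75188 = 1.20233 hr

Final: 1.20233 hr


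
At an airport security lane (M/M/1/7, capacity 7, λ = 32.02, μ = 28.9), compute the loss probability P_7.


ρ = λ/μ = 32.02/28.9 = 1.1080
P_K = (1−ρ)ρ^K/(1−ρ^(K+1)) = (-0.1080·2.049578)/(1 − 2.270847)
= -0.221269/-1.270847 = 0.174112

Final: 0.174112


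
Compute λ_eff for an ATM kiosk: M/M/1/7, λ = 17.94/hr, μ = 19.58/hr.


ρ = 0.9162; P_K = (1−ρ)ρ^7/(1−ρ^8) = 0.090210
λ_eff = λ(1 − P_K) = 17.94·(1 − 0.090210) = 17.94·0.909790 = 16.3216 /hr

Final: 16.3216 /hr


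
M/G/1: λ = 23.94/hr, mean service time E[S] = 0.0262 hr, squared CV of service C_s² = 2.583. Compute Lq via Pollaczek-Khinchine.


ρ = λ·E[S] = 23.94·0.0262 = 0.6272
Lq = ρ²(1+C_s²)/(2(1−ρ)) = 0.3934·(1+2.583)/(2·0.3728)
= 0.3934·3.5830/0.7455 = 1.89071

Final: 1.89071


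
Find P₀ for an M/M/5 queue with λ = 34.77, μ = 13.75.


a = λ/μ = 34.77/13.75 = 2.5287; ρ = a/c = 0.5057
Σ_{k=0}^{4} a^k/k! (terms k=0..4) = 1.00000 + 2.52873 + 3.19723 + 2.69497 + 1.70371 = 11.12465
Tail: a^5/(5!(1−ρ)) = 103.39748/(120·0.4943) = 1.74332
P₀ = 1/(11.12465 + 1.74332) = 1/12.86797 = 0.077712

Final: 0.077712


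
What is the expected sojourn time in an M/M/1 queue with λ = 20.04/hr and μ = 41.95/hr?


W = 1/(μ−λ) = 1/(41.95 − 20.04) = 1/21.91 = 0.04564 hr

Final: 0.04564 hr


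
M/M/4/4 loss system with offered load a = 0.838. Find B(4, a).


B(c,a) = (a^c/c!) / Σ_{k=0}^{c} a^k/k!
a^4/4! = 0.020548
Σ terms (k=0..4): 1.00000 + 0.83800 + 0.35112 + 0.09808 + 0.02055 = 2.307750
B = 0.020548/2.307750 = 0.008904

Final: 0.008904


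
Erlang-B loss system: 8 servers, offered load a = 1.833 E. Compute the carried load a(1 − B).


B(8,1.833) = 0.0005056 (Erlang-B)
Carried load = a(1 − B) = 1.833·(1 − 0.0005056) = 1.833·0.999494 = 1.8321 E

Final: 1.8321 Erlangs


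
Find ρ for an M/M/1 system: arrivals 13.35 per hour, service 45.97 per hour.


ρ = λ/μ = 13.35/45.97 = 0.2904

Final: 0.2904


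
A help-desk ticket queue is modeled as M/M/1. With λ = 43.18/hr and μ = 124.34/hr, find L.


ρ = λ/μ = 43.18/124.34 = 0.3473
L = ρ/(1−ρ) = 0.3473/(1 − 0.3473) = 0.3473/0.6527 = 0.5320

Final: 0.5320


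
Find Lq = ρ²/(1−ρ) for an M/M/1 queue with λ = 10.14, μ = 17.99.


ρ = 10.14/17.99 = 0.5636
Lq = ρ²/(1−ρ) = 0.3177/0.4364 = 0.7281

Final: 0.7281


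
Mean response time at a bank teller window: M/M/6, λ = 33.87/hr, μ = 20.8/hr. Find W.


a = 1.6284; ρ = 0.2714; P₀ = 0.196168
Lq = P₀·a^c·ρ/(c!(1−ρ)²) = 0.002597
Wq = Lq/λ = 0.002597/33.87 = 0.00007667 hr
W = Wq + 1/μ = 0.00007667 + 0.04808 = 0.04815 hr

Final: 0.04815 hr


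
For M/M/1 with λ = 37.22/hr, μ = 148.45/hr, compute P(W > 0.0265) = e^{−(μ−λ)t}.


W ~ Exponential(μ−λ) for M/M/1.
μ − λ = 148.45 − 37.22 = 111.2300
P(W > t) = e^{−(μ−λ)t} = e^{−2.9476} = 0.052466

Final: 0.052466


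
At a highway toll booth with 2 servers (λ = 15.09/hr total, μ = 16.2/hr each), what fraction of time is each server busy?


ρ = λ/(cμ) = 15.09/(2·16.2) = 15.09/32.40 = 0.4657

Final: 0.4657


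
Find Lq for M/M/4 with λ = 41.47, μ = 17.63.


a = λ/μ = 2.3522; ρ = a/4 = 0.5881
P₀ = 0.087839
Lq = P₀·a^c·ρ / (c!·(1−ρ)²) = 0.087839·30.61448·0.5881/(24·0.16969)
= 0.38829

Final: 0.38829


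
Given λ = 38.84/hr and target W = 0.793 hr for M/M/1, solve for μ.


W = 1/(μ−λ) ⇒ μ − λ = 1/W = 1/0.793 = 1.2610
μ = λ + 1/W = 38.84 + 1.2610 = 40.1010 per hr

Final: 40.1010 /hr


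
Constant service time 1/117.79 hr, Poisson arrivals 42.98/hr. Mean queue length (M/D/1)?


ρ = 42.98/117.79 = 0.3649
M/D/1: Lq = ρ²/(2(1−ρ)) = 0.1331/(2·0.6351) = 0.10482

Final: 0.10482


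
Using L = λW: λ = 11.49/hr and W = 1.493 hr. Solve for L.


L = λW = 11.49·1.493 = 17.1546

Final: 17.1546


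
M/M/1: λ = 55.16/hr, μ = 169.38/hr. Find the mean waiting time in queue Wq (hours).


ρ = 55.16/169.38 = 0.3257
Wq = ρ/(μ−λ) = 0.3257/(169.38 − 55.16) = 0.3257/114.22 = 0.002851 hr

Final: 0.002851 hr


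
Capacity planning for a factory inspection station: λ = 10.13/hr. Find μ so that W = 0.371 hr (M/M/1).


W = 1/(μ−λ) ⇒ μ − λ = 1/W = 1/0.371 = 2.6954
μ = λ + 1/W = 10.13 + 2.6954 = 12.8254 per hr

Final: 12.8254 /hr


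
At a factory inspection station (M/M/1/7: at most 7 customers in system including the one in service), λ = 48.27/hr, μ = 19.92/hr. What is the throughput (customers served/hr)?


ρ = 2.4232; P_K = (1−ρ)ρ^7/(1−ρ^8) = 0.587816
λ_eff = λ(1 − P_K) = 48.27·(1 − 0.587816) = 48.27·0.412184 = 19.8961 /hr

Final: 19.8961 /hr


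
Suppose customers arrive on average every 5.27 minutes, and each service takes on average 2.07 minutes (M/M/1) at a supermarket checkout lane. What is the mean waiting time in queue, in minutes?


λ = 60/5.27 = 11.3852 /hr
μ = 60/2.07 = 28.9855 /hr
ρ = λ/μ = 11.3852/28.9855 = 0.3928
Wq = ρ/(μ−λ) = 0.3928/(28.9855−11.3852) = 0.02232 hr
In minutes: 0.02232·60 = 1.339 min

Final: 1.339 min


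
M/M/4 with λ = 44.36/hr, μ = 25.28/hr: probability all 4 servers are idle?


a = λ/μ = 44.36/25.28 = 1.7547; ρ = a/c = 0.4387
Σ_{k=0}^{3} a^k/k! (terms k=0..3) = 1.00000 + 1.75475 + 1.53957 + 0.90052 = 5.19483
Tail: a^4/(4!(1−ρ)) = 9.48108/(24·0.5613) = 0.70379
P₀ = 1/(5.19483 + 0.70379) = 1/5.89862 = 0.169531

Final: 0.169531


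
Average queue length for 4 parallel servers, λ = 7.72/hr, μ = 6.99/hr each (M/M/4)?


a = λ/μ = 1.1044; ρ = a/4 = 0.2761
P₀ = 0.330634
Lq = P₀·a^c·ρ / (c!·(1−ρ)²) = 0.330634·1.48785·0.2761/(24·0.52402)
= 0.01080

Final: 0.01080


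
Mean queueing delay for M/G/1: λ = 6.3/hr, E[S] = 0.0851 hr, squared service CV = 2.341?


ρ = λ·E[S] = 6.3·0.0851 = 0.5361
E[S²] = E[S]²(1+C_s²) = 0.0851²·(1+2.341) = 0.024196
Wq = λ·E[S²]/(2(1−ρ)) = 6.3·0.024196/(2·0.4639) = 0.16430 hr

Final: 0.16430 hr


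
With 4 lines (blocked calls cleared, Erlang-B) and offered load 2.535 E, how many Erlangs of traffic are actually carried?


B(4,2.535) = 0.153854 (Erlang-B)
Carried load = a(1 − B) = 2.535·(1 − 0.153854) = 2.535·0.846146 = 2.1450 E

Final: 2.1450 Erlangs


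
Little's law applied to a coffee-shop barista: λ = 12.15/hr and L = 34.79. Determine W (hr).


W = L/λ = 34.79/12.15 = 2.8634 hr

Final: 2.8634 hr


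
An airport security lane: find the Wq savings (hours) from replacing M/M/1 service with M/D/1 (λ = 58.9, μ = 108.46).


ρ = 58.9/108.46 = 0.5431
Wq(M/M/1) = ρ/(μ−λ) = 0.5431/49.56 = 0.01096 hr
Wq(M/D/1) = ρ/(2(μ−λ)) = 0.005479 hr
Savings = 0.01096 − 0.005479 = 0.005479 hr

Final: 0.005479 hr


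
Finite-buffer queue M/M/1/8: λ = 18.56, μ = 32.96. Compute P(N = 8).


ρ = λ/μ = 18.56/32.96 = 0.5631
P_K = (1−ρ)ρ^K/(1−ρ^(K+1)) = (0.4369·0.010109)/(1 − 0.005693)
= 0.004417/0.994307 = 0.004442

Final: 0.004442


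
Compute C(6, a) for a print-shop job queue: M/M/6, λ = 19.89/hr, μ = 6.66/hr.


a = λ/μ = 2.9865; ρ = a/6 = 0.4977
P₀ = 0.049648 (from M/M/c formula)
C(c,a) = [a^c/(c!(1−ρ))]·P₀ = [709.51785/(720·0.5023)]·0.049648
= 1.96204·0.049648 = 0.097411

Final: 0.097411


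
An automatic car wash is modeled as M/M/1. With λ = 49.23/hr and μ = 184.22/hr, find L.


ρ = λ/μ = 49.23/184.22 = 0.2672
L = ρ/(1−ρ) = 0.2672/(1 − 0.2672) = 0.2672/0.7328 = 0.3647

Final: 0.3647


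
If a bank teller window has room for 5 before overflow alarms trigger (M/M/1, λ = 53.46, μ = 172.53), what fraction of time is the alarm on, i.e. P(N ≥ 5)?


ρ = 53.46/172.53 = 0.3099
P(N ≥ n) = ρ^n = 0.3099^5 = 0.002856

Final: 0.002856


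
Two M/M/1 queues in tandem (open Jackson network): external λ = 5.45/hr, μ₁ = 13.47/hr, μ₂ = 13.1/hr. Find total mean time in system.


Each node sees arrival rate λ = 5.45/hr (tandem ⇒ throughput preserved).
W₁ = 1/(μ₁−λ) = 1/(13.47−5.45) = 0.12469 hr
W₂ = 1/(μ₂−λ) = 1/(13.1−5.45) = 0.13072 hr
W_total = W₁ + W₂ = 0.12469 + 0.13072 = 0.25541 hr

Final: 0.25541 hr


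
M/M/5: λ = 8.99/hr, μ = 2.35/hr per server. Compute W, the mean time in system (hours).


a = 3.8255; ρ = 0.7651; P₀ = 0.016817
Lq = P₀·a^c·ρ/(c!(1−ρ)²) = 1.59219
Wq = Lq/λ = 1.59219/8.99 = 0.17711 hr
W = Wq + 1/μ = 0.17711 + 0.42553 = 0.60264 hr

Final: 0.60264 hr


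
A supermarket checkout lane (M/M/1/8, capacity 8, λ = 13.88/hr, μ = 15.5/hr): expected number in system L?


ρ = 13.88/15.5 = 0.8955
L = ρ[1 − (K+1)ρ^K + Kρ^(K+1)] / [(1−ρ)(1−ρ^(K+1))]
Numerator: 0.8955·(1 − 9·0.413487 + 8·0.370271) = 0.215618
Denominator: (0.1045)·(0.629729) = 0.065817
L = 0.215618/0.065817 = 3.2760

Final: 3.2760


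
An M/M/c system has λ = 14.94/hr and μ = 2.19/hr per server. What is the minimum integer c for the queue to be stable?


Stability requires cμ > λ ⇔ c > λ/μ.
λ/μ = 14.94/2.19 = 6.8219
Minimum integer c = ⌊6.8219⌋ + 1 = 7
Check: 7·2.19 = 15.33 > 14.94, while 6·2.19 = 13.14 ≤ 14.94

Final: 7 servers


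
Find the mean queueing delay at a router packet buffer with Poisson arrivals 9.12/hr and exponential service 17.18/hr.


ρ = 9.12/17.18 = 0.5308
Wq = ρ/(μ−λ) = 0.5308/(17.18 − 9.12) = 0.5308/8.06 = 0.06586 hr

Final: 0.06586 hr


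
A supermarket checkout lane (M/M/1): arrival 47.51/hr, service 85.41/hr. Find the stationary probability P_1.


ρ = 47.51/85.41 = 0.5563
P_n = (1−ρ)·ρ^n = (1 − 0.5563)·0.5563^1 = 0.4437·0.556258 = 0.246835

Final: 0.246835


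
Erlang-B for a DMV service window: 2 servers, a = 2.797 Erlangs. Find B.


B(c,a) = (a^c/c!) / Σ_{k=0}^{c} a^k/k!
a^2/2! = 3.911605
Σ terms (k=0..2): 1.00000 + 2.79700 + 3.91160 = 7.708605
B = 3.911605/7.708605 = 0.507434

Final: 0.507434


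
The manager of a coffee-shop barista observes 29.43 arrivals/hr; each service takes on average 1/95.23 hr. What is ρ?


ρ = λ/μ = 29.43/95.23 = 0.3090

Final: 0.3090


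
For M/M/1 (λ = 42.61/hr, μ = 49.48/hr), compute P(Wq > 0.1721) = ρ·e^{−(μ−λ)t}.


ρ = 42.61/49.48 = 0.8612
P(Wq > t) = ρ·e^{−(μ−λ)t} = 0.8612·e^{−1.1823}
= 0.8612·0.306565 = 0.264000

Final: 0.264000


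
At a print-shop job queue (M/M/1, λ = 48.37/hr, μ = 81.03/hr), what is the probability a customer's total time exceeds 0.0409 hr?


W ~ Exponential(μ−λ) for M/M/1.
μ − λ = 81.03 − 48.37 = 32.6600
P(W > t) = e^{−(μ−λ)t} = e^{−1.3358} = 0.262949

Final: 0.262949


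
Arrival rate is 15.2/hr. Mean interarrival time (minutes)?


Mean interarrival time = 1/λ = 1/15.2 hour = 0.06579 hour
In minutes: 0.06579 × 60 = 3.9474 min

Final: 3.9474 min


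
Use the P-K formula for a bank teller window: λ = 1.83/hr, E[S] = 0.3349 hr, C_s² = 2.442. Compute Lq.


ρ = λ·E[S] = 1.83·0.3349 = 0.6129
Lq = ρ²(1+C_s²)/(2(1−ρ)) = 0.3756·(1+2.442)/(2·0.3871)
= 0.3756·3.4420/0.7743 = 1.66976

Final: 1.66976


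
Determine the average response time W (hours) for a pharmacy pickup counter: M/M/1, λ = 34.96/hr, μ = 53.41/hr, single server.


W = 1/(μ−λ) = 1/(53.41 − 34.96) = 1/18.45 = 0.05420 hr

Final: 0.05420 hr


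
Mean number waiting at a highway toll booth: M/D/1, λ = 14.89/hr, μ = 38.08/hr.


ρ = 14.89/38.08 = 0.3910
M/D/1: Lq = ρ²/(2(1−ρ)) = 0.1529/(2·0.6090) = 0.12553

Final: 0.12553


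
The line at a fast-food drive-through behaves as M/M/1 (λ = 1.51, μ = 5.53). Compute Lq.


ρ = 1.51/5.53 = 0.2731
Lq = ρ²/(1−ρ) = 0.07456/0.7269 = 0.1026

Final: 0.1026


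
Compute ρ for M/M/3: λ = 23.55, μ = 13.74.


ρ = λ/(cμ) = 23.55/(3·13.74) = 23.55/41.22 = 0.5713

Final: 0.5713


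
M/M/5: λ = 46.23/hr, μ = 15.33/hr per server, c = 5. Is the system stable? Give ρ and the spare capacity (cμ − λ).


Total capacity cμ = 5·15.33 = 76.65/hr
ρ = λ/(cμ) = 46.23/76.65 = 0.6031
Stable ⇔ ρ < 1: YES
Spare capacity = cμ − λ = 76.65 − 46.23 = 30.42/hr

Final: ρ = 0.6031; stable; margin = 30.42/hr


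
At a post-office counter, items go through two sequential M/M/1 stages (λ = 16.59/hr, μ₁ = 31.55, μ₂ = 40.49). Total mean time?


Each node sees arrival rate λ = 16.59/hr (tandem ⇒ throughput preserved).
W₁ = 1/(μ₁−λ) = 1/(31.55−16.59) = 0.06684 hr
W₂ = 1/(μ₂−λ) = 1/(40.49−16.59) = 0.04184 hr
W_total = W₁ + W₂ = 0.06684 + 0.04184 = 0.10869 hr

Final: 0.10869 hr


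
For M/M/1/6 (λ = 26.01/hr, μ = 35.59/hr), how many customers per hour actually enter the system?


ρ = 0.7308; P_K = (1−ρ)ρ^6/(1−ρ^7) = 0.046151
λ_eff = λ(1 − P_K) = 26.01·(1 − 0.046151) = 26.01·0.953849 = 24.8096 /hr

Final: 24.8096 /hr


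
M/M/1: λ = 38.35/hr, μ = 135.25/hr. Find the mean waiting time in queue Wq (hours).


ρ = 38.35/135.25 = 0.2835
Wq = ρ/(μ−λ) = 0.2835/(135.25 − 38.35) = 0.2835/96.90 = 0.002926 hr

Final: 0.002926 hr


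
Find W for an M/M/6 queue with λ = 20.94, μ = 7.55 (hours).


a = 2.7735; ρ = 0.4623; P₀ = 0.061788
Lq = P₀·a^c·ρ/(c!(1−ρ)²) = 0.06244
Wq = Lq/λ = 0.06244/20.94 = 0.002982 hr
W = Wq + 1/μ = 0.002982 + 0.13245 = 0.13543 hr

Final: 0.13543 hr


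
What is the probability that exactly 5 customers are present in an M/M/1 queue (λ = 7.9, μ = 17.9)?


ρ = 7.9/17.9 = 0.4413
P_n = (1−ρ)·ρ^n = (1 − 0.4413)·0.4413^5 = 0.5587·0.016744 = 0.009354

Final: 0.009354


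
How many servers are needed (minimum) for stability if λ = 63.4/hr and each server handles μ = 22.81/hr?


Stability requires cμ > λ ⇔ c > λ/μ.
λ/μ = 63.4/22.81 = 2.7795
Minimum integer c = ⌊2.7795⌋ + 1 = 3
Check: 3·22.81 = 68.43 > 63.4, while 2·22.81 = 45.62 ≤ 63.4

Final: 3 servers


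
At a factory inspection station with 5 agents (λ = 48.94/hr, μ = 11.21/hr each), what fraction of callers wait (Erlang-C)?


a = λ/μ = 4.3657; ρ = a/5 = 0.8731
P₀ = 0.006753 (from M/M/c formula)
C(c,a) = [a^c/(c!(1−ρ))]·P₀ = [1585.95829/(120·0.1269)]·0.006753
= 104.18772·0.006753 = 0.703553

Final: 0.703553


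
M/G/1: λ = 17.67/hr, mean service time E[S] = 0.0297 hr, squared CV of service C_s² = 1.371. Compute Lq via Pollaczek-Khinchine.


ρ = λ·E[S] = 17.67·0.0297 = 0.5248
Lq = ρ²(1+C_s²)/(2(1−ρ)) = 0.2754·(1+1.371)/(2·0.4752)
= 0.2754·2.3710/0.9504 = 0.68708

Final: 0.68708


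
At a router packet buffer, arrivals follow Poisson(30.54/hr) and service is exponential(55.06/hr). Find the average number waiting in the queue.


ρ = 30.54/55.06 = 0.5547
Lq = ρ²/(1−ρ) = 0.3077/0.4453 = 0.6908

Final: 0.6908


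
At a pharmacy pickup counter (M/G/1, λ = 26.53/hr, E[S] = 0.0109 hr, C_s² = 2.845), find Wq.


ρ = λ·E[S] = 26.53·0.0109 = 0.2892
E[S²] = E[S]²(1+C_s²) = 0.0109²·(1+2.845) = 0.0004568
Wq = λ·E[S²]/(2(1−ρ)) = 26.53·0.0004568/(2·0.7108) = 0.008525 hr

Final: 0.008525 hr


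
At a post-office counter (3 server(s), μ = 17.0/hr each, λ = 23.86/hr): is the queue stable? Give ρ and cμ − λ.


Total capacity cμ = 3·17.0 = 51.00/hr
ρ = λ/(cμ) = 23.86/51.00 = 0.4678
Stable ⇔ ρ < 1: YES
Spare capacity = cμ − λ = 51.00 − 23.86 = 27.14/hr

Final: ρ = 0.4678; stable; margin = 27.14/hr


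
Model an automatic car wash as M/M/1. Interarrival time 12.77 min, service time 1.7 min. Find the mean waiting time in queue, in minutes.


λ = 60/12.77 = 4.6985 /hr
μ = 60/1.7 = 35.2941 /hr
ρ = λ/μ = 4.6985/35.2941 = 0.1331
Wq = ρ/(μ−λ) = 0.1331/(35.2941−4.6985) = 0.004351 hr
In minutes: 0.004351·60 = 0.2611 min

Final: 0.2611 min


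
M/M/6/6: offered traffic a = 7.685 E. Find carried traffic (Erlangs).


B(6,7.685) = 0.372209 (Erlang-B)
Carried load = a(1 − B) = 7.685·(1 − 0.372209) = 7.685·0.627791 = 4.8246 E

Final: 4.8246 Erlangs


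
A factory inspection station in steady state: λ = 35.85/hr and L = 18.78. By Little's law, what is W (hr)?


W = L/λ = 18.78/35.85 = 0.5238 hr

Final: 0.5238 hr


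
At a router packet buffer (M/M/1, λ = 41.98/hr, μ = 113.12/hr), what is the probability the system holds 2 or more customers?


ρ = 41.98/113.12 = 0.3711
P(N ≥ n) = ρ^n = 0.3711^2 = 0.137723

Final: 0.137723


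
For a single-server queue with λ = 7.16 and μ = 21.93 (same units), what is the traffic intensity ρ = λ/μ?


ρ = λ/μ = 7.16/21.93 = 0.3265

Final: 0.3265


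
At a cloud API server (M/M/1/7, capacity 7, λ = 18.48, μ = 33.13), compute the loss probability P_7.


ρ = λ/μ = 18.48/33.13 = 0.5578
P_K = (1−ρ)ρ^K/(1−ρ^(K+1)) = (0.4422·0.016802)/(1 − 0.009372)
= 0.007430/0.990628 = 0.007500

Final: 0.007500


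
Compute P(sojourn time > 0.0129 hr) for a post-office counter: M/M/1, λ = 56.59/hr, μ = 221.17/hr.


W ~ Exponential(μ−λ) for M/M/1.
μ − λ = 221.17 − 56.59 = 164.5800
P(W > t) = e^{−(μ−λ)t} = e^{−2.1231} = 0.119662

Final: 0.119662


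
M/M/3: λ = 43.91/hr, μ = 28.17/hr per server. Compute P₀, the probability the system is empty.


a = λ/μ = 43.91/28.17 = 1.5588; ρ = a/c = 0.5196
Σ_{k=0}^{2} a^k/k! (terms k=0..2) = 1.00000 + 1.55875 + 1.21485 = 3.77360
Tail: a^3/(3!(1−ρ)) = 3.78730/(6·0.4804) = 1.31389
P₀ = 1/(3.77360 + 1.31389) = 1/5.08750 = 0.196560

Final: 0.196560


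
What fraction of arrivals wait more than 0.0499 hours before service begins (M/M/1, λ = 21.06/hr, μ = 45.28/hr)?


ρ = 21.06/45.28 = 0.4651
P(Wq > t) = ρ·e^{−(μ−λ)t} = 0.4651·e^{−1.2086}
= 0.4651·0.298622 = 0.138891

Final: 0.138891


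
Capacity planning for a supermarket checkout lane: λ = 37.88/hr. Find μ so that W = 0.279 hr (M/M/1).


W = 1/(μ−λ) ⇒ μ − λ = 1/W = 1/0.279 = 3.5842
μ = λ + 1/W = 37.88 + 3.5842 = 41.4642 per hr

Final: 41.4642 /hr


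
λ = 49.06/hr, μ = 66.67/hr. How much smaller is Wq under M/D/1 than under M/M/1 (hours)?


ρ = 49.06/66.67 = 0.7359
Wq(M/M/1) = ρ/(μ−λ) = 0.7359/17.61 = 0.04179 hr
Wq(M/D/1) = ρ/(2(μ−λ)) = 0.02089 hr
Savings = 0.04179 − 0.02089 = 0.02089 hr

Final: 0.02089 hr


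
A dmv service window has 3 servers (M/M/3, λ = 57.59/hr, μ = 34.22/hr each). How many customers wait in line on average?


a = λ/μ = 1.6829; ρ = a/3 = 0.5610
P₀ = 0.169245
Lq = P₀·a^c·ρ / (c!·(1−ρ)²) = 0.169245·4.76652·0.5610/(6·0.19274)
= 0.39133

Final: 0.39133


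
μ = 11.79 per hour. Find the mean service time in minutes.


Mean service time = 1/μ = 1/11.79 hour = 0.08482 hour
In minutes: 0.08482 × 60 = 5.0891 min

Final: 5.0891 min


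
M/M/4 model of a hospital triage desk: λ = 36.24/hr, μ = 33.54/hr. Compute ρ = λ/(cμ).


ρ = λ/(cμ) = 36.24/(4·33.54) = 36.24/134.16 = 0.2701

Final: 0.2701


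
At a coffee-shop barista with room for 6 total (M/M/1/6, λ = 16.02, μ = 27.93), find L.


ρ = 16.02/27.93 = 0.5736
L = ρ[1 − (K+1)ρ^K + Kρ^(K+1)] / [(1−ρ)(1−ρ^(K+1))]
Numerator: 0.5736·(1 − 7·0.035608 + 6·0.020424) = 0.500897
Denominator: (0.4264)·(0.979576) = 0.417714
L = 0.500897/0.417714 = 1.1991

Final: 1.1991


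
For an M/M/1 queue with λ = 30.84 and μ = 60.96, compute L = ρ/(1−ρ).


ρ = λ/μ = 30.84/60.96 = 0.5059
L = ρ/(1−ρ) = 0.5059/(1 − 0.5059) = 0.5059/0.4941 = 1.0239

Final: 1.0239


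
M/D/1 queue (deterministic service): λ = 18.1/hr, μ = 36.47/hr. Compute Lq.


ρ = 18.1/36.47 = 0.4963
M/D/1: Lq = ρ²/(2(1−ρ)) = 0.2463/(2·0.5037) = 0.24450

Final: 0.24450


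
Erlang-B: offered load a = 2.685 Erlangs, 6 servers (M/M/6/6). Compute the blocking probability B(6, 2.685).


B(c,a) = (a^c/c!) / Σ_{k=0}^{c} a^k/k!
a^6/6! = 0.520395
Σ terms (k=0..6): 1.00000 + 2.68500 + 3.60461 + 3.22613 + 2.16554 + 1.16289 + 0.52040 = 14.364569
B = 0.520395/14.364569 = 0.036228

Final: 0.036228


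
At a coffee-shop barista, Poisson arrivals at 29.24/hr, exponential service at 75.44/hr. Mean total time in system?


W = 1/(μ−λ) = 1/(75.44 − 29.24) = 1/46.20 = 0.02165 hr

Final: 0.02165 hr


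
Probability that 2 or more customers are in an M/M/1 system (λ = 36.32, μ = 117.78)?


ρ = 36.32/117.78 = 0.3084
P(N ≥ n) = ρ^n = 0.3084^2 = 0.095093

Final: 0.095093


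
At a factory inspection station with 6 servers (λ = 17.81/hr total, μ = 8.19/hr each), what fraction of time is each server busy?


ρ = λ/(cμ) = 17.81/(6·8.19) = 17.81/49.14 = 0.3624

Final: 0.3624


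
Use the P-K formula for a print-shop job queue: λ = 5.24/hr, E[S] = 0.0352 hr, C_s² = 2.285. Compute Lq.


ρ = λ·E[S] = 5.24·0.0352 = 0.1844
Lq = ρ²(1+C_s²)/(2(1−ρ)) = 0.03402·(1+2.285)/(2·0.8156)
= 0.03402·3.2850/1.6311 = 0.06852

Final: 0.06852


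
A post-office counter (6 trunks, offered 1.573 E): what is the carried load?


B(6,1.573) = 0.004369 (Erlang-B)
Carried load = a(1 − B) = 1.573·(1 − 0.004369) = 1.573·0.995631 = 1.5661 E

Final: 1.5661 Erlangs


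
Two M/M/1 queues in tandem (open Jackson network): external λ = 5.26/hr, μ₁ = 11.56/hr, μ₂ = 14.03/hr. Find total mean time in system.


Each node sees arrival rate λ = 5.26/hr (tandem ⇒ throughput preserved).
W₁ = 1/(μ₁−λ) = 1/(11.56−5.26) = 0.15873 hr
W₂ = 1/(μ₂−λ) = 1/(14.03−5.26) = 0.11403 hr
W_total = W₁ + W₂ = 0.15873 + 0.11403 = 0.27276 hr

Final: 0.27276 hr


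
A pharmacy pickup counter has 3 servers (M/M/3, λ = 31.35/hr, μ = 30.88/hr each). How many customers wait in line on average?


a = λ/μ = 1.0152; ρ = a/3 = 0.3384
P₀ = 0.357890
Lq = P₀·a^c·ρ / (c!·(1−ρ)²) = 0.357890·1.04636·0.3384/(6·0.43771)
= 0.04825

Final: 0.04825


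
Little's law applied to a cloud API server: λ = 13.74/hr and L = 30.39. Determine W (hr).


W = L/λ = 30.39/13.74 = 2.2118 hr

Final: 2.2118 hr


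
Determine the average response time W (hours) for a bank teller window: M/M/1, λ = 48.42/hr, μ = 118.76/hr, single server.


W = 1/(μ−λ) = 1/(118.76 − 48.42) = 1/70.34 = 0.01422 hr

Final: 0.01422 hr


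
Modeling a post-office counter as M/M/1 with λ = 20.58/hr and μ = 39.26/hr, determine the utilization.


ρ = λ/μ = 20.58/39.26 = 0.5242

Final: 0.5242


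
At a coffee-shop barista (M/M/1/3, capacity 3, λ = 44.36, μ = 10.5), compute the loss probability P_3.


ρ = λ/μ = 44.36/10.5 = 4.2248
P_K = (1−ρ)ρ^K/(1−ρ^(K+1)) = (-3.2248·75.406141)/(1 − 318.572991)
= -243.166851/-317.572991 = 0.765704

Final: 0.765704


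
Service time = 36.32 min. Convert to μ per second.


μ = 1/(service time) in consistent units.
1 second = 0.0166667 min, so μ = 0.0166667/36.32 = 0.0004589 per second

Final: 0.0004589 /sec


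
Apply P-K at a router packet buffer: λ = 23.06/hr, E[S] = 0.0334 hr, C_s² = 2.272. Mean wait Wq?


ρ = λ·E[S] = 23.06·0.0334 = 0.7702
E[S²] = E[S]²(1+C_s²) = 0.0334²·(1+2.272) = 0.003650
Wq = λ·E[S²]/(2(1−ρ)) = 23.06·0.003650/(2·0.2298) = 0.18314 hr

Final: 0.18314 hr


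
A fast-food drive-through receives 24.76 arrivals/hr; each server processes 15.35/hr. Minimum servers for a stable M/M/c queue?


Stability requires cμ > λ ⇔ c > λ/μ.
λ/μ = 24.76/15.35 = 1.6130
Minimum integer c = ⌊1.6130⌋ + 1 = 2
Check: 2·15.35 = 30.70 > 24.76, while 1·15.35 = 15.35 ≤ 24.76

Final: 2 servers


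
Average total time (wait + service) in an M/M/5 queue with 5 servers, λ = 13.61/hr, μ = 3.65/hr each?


a = 3.7288; ρ = 0.7458; P₀ = 0.019230
Lq = P₀·a^c·ρ/(c!(1−ρ)²) = 1.33263
Wq = Lq/λ = 1.33263/13.61 = 0.09792 hr
W = Wq + 1/μ = 0.09792 + 0.27397 = 0.37189 hr

Final: 0.37189 hr


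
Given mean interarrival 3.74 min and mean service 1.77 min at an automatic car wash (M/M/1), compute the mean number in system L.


λ = 60/3.74 = 16.0428 /hr
μ = 60/1.77 = 33.8983 /hr
ρ = λ/μ = 16.0428/33.8983 = 0.4733
L = ρ/(1−ρ) = 0.4733/0.5267 = 0.8985

Final: 0.8985


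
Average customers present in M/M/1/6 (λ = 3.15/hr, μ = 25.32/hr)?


ρ = 3.15/25.32 = 0.1244
L = ρ[1 − (K+1)ρ^K + Kρ^(K+1)] / [(1−ρ)(1−ρ^(K+1))]
Numerator: 0.1244·(1 − 7·0.000003707 + 6·0.0000004612) = 0.124405
Denominator: (0.8756)·(1.000000) = 0.875592
L = 0.124405/0.875592 = 0.1421

Final: 0.1421


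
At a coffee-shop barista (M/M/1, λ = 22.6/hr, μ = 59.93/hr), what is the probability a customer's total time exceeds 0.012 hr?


W ~ Exponential(μ−λ) for M/M/1.
μ − λ = 59.93 − 22.6 = 37.3300
P(W > t) = e^{−(μ−λ)t} = e^{−0.4480} = 0.638930

Final: 0.638930


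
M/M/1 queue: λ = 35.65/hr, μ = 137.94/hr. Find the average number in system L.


ρ = λ/μ = 35.65/137.94 = 0.2584
L = ρ/(1−ρ) = 0.2584/(1 − 0.2584) = 0.2584/0.7416 = 0.3485

Final: 0.3485


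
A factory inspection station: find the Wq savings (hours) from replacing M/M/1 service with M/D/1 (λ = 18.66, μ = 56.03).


ρ = 18.66/56.03 = 0.3330
Wq(M/M/1) = ρ/(μ−λ) = 0.3330/37.37 = 0.008912 hr
Wq(M/D/1) = ρ/(2(μ−λ)) = 0.004456 hr
Savings = 0.008912 − 0.004456 = 0.004456 hr

Final: 0.004456 hr


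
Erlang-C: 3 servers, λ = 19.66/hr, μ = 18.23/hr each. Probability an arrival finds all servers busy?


a = λ/μ = 1.0784; ρ = a/3 = 0.3595
P₀ = 0.334859 (from M/M/c formula)
C(c,a) = [a^c/(c!(1−ρ))]·P₀ = [1.25427/(6·0.6405)]·0.334859
= 0.32637·0.334859 = 0.109287

Final: 0.109287


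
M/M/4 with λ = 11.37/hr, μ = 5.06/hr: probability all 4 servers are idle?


a = λ/μ = 11.37/5.06 = 2.2470; ρ = a/c = 0.5618
Σ_{k=0}^{3} a^k/k! (terms k=0..3) = 1.00000 + 2.24704 + 2.52458 + 1.89094 = 7.66256
Tail: a^4/(4!(1−ρ)) = 25.49411/(24·0.4382) = 2.42390
P₀ = 1/(7.66256 + 2.42390) = 1/10.08647 = 0.099143

Final: 0.099143


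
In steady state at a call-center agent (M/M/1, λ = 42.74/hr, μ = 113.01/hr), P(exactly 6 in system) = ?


ρ = 42.74/113.01 = 0.3782
P_n = (1−ρ)·ρ^n = (1 − 0.3782)·0.3782^6 = 0.6218·0.002926 = 0.001820

Final: 0.001820


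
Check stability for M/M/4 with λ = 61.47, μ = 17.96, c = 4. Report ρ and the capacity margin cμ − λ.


Total capacity cμ = 4·17.96 = 71.84/hr
ρ = λ/(cμ) = 61.47/71.84 = 0.8557
Stable ⇔ ρ < 1: YES
Spare capacity = cμ − λ = 71.84 − 61.47 = 10.37/hr

Final: ρ = 0.8557; stable; margin = 10.37/hr


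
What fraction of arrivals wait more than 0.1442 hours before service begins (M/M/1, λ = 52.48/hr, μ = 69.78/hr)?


ρ = 52.48/69.78 = 0.7521
P(Wq > t) = ρ·e^{−(μ−λ)t} = 0.7521·e^{−2.4947}
= 0.7521·0.082525 = 0.062065

Final: 0.062065


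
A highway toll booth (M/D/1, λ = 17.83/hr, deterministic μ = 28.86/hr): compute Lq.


ρ = 17.83/28.86 = 0.6178
M/D/1: Lq = ρ²/(2(1−ρ)) = 0.3817/(2·0.3822) = 0.49935

Final: 0.49935


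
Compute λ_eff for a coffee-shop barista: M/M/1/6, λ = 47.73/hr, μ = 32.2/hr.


ρ = 1.4823; P_K = (1−ρ)ρ^6/(1−ρ^7) = 0.347471
λ_eff = λ(1 − P_K) = 47.73·(1 − 0.347471) = 47.73·0.652529 = 31.1452 /hr

Final: 31.1452 /hr


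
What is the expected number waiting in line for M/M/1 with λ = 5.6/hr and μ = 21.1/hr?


ρ = 5.6/21.1 = 0.2654
Lq = ρ²/(1−ρ) = 0.07044/0.7346 = 0.09589

Final: 0.09589


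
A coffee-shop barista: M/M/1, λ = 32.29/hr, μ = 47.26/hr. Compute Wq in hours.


ρ = 32.29/47.26 = 0.6832
Wq = ρ/(μ−λ) = 0.6832/(47.26 − 32.29) = 0.6832/14.97 = 0.04564 hr

Final: 0.04564 hr


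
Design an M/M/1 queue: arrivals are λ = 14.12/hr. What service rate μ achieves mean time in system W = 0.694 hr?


W = 1/(μ−λ) ⇒ μ − λ = 1/W = 1/0.694 = 1.4409
μ = λ + 1/W = 14.12 + 1.4409 = 15.5609 per hr

Final: 15.5609 /hr


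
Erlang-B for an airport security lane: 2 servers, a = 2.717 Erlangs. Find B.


B(c,a) = (a^c/c!) / Σ_{k=0}^{c} a^k/k!
a^2/2! = 3.691045
Σ terms (k=0..2): 1.00000 + 2.71700 + 3.69104 = 7.408045
B = 3.691045/7.408045 = 0.498248

Final: 0.498248


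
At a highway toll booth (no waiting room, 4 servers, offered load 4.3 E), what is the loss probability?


B(c,a) = (a^c/c!) / Σ_{k=0}^{c} a^k/k!
a^4/4! = 14.245004
Σ terms (k=0..4): 1.00000 + 4.30000 + 9.24500 + 13.25117 + 14.24500 = 42.041171
B = 14.245004/42.041171 = 0.338835

Final: 0.338835


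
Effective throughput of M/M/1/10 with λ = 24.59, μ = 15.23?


ρ = 1.6146; P_K = (1−ρ)ρ^10/(1−ρ^11) = 0.382611
λ_eff = λ(1 − P_K) = 24.59·(1 − 0.382611) = 24.59·0.617389 = 15.1816 /hr

Final: 15.1816 /hr


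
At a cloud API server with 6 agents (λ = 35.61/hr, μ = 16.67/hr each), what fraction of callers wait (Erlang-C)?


a = λ/μ = 2.1362; ρ = a/6 = 0.3560
P₀ = 0.117846 (from M/M/c formula)
C(c,a) = [a^c/(c!(1−ρ))]·P₀ = [95.02070/(720·0.6440)]·0.117846
= 0.20494·0.117846 = 0.024151

Final: 0.024151


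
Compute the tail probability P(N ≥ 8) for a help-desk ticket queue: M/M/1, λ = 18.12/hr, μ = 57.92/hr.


ρ = 18.12/57.92 = 0.3128
P(N ≥ n) = ρ^n = 0.3128^8 = 0.00009176

Final: 0.00009176


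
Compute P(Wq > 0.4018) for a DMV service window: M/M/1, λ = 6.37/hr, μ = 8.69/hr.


ρ = 6.37/8.69 = 0.7330
P(Wq > t) = ρ·e^{−(μ−λ)t} = 0.7330·e^{−0.9322}
= 0.7330·0.393696 = 0.288590

Final: 0.288590


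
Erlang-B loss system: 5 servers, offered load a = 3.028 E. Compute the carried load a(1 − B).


B(5,3.028) = 0.112453 (Erlang-B)
Carried load = a(1 − B) = 3.028·(1 − 0.112453) = 3.028·0.887547 = 2.6875 E

Final: 2.6875 Erlangs


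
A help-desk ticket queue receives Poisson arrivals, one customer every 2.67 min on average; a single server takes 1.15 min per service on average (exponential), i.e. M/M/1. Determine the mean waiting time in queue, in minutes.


λ = 60/2.67 = 22.4719 /hr
μ = 60/1.15 = 52.1739 /hr
ρ = λ/μ = 22.4719/52.1739 = 0.4307
Wq = ρ/(μ−λ) = 0.4307/(52.1739−22.4719) = 0.01450 hr
In minutes: 0.01450·60 = 0.8701 min

Final: 0.8701 min


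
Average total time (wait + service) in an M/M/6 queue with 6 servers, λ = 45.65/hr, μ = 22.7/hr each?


a = 2.0110; ρ = 0.3352; P₀ = 0.133648
Lq = P₀·a^c·ρ/(c!(1−ρ)²) = 0.009310
Wq = Lq/λ = 0.009310/45.65 = 0.0002039 hr
W = Wq + 1/μ = 0.0002039 + 0.04405 = 0.04426 hr

Final: 0.04426 hr


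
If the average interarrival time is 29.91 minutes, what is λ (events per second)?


λ = 1/(interarrival time) in consistent units.
1 second = 0.0166667 min, so λ = 0.0166667/29.91 = 0.0005572 per second

Final: 0.0005572 /sec


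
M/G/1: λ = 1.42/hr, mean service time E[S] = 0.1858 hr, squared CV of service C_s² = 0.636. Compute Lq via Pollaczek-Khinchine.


ρ = λ·E[S] = 1.42·0.1858 = 0.2638
Lq = ρ²(1+C_s²)/(2(1−ρ)) = 0.06961·(1+0.636)/(2·0.7362)
= 0.06961·1.6360/1.4723 = 0.07735

Final: 0.07735


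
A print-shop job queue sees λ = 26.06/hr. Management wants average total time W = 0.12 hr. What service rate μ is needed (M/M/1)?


W = 1/(μ−λ) ⇒ μ − λ = 1/W = 1/0.12 = 8.3333
μ = λ + 1/W = 26.06 + 8.3333 = 34.3933 per hr

Final: 34.3933 /hr


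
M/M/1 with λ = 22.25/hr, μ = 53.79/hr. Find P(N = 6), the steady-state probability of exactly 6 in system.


ρ = 22.25/53.79 = 0.4136
P_n = (1−ρ)·ρ^n = (1 − 0.4136)·0.4136^6 = 0.5864·0.005009 = 0.002937

Final: 0.002937


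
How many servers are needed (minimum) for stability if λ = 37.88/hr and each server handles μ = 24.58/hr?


Stability requires cμ > λ ⇔ c > λ/μ.
λ/μ = 37.88/24.58 = 1.5411
Minimum integer c = ⌊1.5411⌋ + 1 = 2
Check: 2·24.58 = 49.16 > 37.88, while 1·24.58 = 24.58 ≤ 37.88

Final: 2 servers
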